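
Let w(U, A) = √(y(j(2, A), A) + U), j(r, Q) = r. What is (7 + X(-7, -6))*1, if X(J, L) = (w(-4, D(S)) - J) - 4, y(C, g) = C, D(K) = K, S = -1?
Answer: 10 + I*√2 ≈ 10.0 + 1.4142*I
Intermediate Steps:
w(U, A) = √(2 + U)
X(J, L) = -4 - J + I*√2 (X(J, L) = (√(2 - 4) - J) - 4 = (√(-2) - J) - 4 = (I*√2 - J) - 4 = (-J + I*√2) - 4 = -4 - J + I*√2)
(7 + X(-7, -6))*1 = (7 + (-4 - 1*(-7) + I*√2))*1 = (7 + (-4 + 7 + I*√2))*1 = (7 + (3 + I*√2))*1 = (10 + I*√2)*1 = 10 + I*√2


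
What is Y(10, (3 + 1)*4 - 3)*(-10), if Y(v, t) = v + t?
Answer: -230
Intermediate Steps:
Y(v, t) = t + v
Y(10, (3 + 1)*4 - 3)*(-10) = (((3 + 1)*4 - 3) + 10)*(-10) = ((4*4 - 3) + 10)*(-10) = ((16 - 3) + 10)*(-10) = (13 + 10)*(-10) = 23*(-10) = -230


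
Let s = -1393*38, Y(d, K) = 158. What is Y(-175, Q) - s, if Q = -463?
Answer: 53092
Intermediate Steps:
s = -52934
Y(-175, Q) - s = 158 - 1*(-52934) = 158 + 52934 = 53092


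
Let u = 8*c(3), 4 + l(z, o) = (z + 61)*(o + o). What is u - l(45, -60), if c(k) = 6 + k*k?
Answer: 12844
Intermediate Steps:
l(z, o) = -4 + 2*o*(61 + z) (l(z, o) = -4 + (z + 61)*(o + o) = -4 + (61 + z)*(2*o) = -4 + 2*o*(61 + z))
c(k) = 6 + k**2
u = 120 (u = 8*(6 + 3**2) = 8*(6 + 9) = 8*15 = 120)
u - l(45, -60) = 120 - (-4 + 122*(-60) + 2*(-60)*45) = 120 - (-4 - 7320 - 5400) = 120 - 1*(-12724) = 120 + 12724 = 12844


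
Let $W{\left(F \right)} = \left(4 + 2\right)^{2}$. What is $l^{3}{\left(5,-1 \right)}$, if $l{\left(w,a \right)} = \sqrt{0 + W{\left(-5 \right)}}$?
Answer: $216$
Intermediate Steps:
$W{\left(F \right)} = 36$ ($W{\left(F \right)} = 6^{2} = 36$)
$l{\left(w,a \right)} = 6$ ($l{\left(w,a \right)} = \sqrt{0 + 36} = \sqrt{36} = 6$)
$l^{3}{\left(5,-1 \right)} = 6^{3} = 216$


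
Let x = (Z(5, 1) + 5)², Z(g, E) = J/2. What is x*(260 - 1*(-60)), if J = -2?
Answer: 5120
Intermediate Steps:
Z(g, E) = -1 (Z(g, E) = -2/2 = -2*½ = -1)
x = 16 (x = (-1 + 5)² = 4² = 16)
x*(260 - 1*(-60)) = 16*(260 - 1*(-60)) = 16*(260 + 60) = 16*320 = 5120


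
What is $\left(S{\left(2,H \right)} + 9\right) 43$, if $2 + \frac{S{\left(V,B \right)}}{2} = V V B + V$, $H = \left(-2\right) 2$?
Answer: $-989$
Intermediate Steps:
$H = -4$
$S{\left(V,B \right)} = -4 + 2 V + 2 B V^{2}$ ($S{\left(V,B \right)} = -4 + 2 \left(V V B + V\right) = -4 + 2 \left(V^{2} B + V\right) = -4 + 2 \left(B V^{2} + V\right) = -4 + 2 \left(V + B V^{2}\right) = -4 + \left(2 V + 2 B V^{2}\right) = -4 + 2 V + 2 B V^{2}$)
$\left(S{\left(2,H \right)} + 9\right) 43 = \left(\left(-4 + 2 \cdot 2 + 2 \left(-4\right) 2^{2}\right) + 9\right) 43 = \left(\left(-4 + 4 + 2 \left(-4\right) 4\right) + 9\right) 43 = \left(\left(-4 + 4 - 32\right) + 9\right) 43 = \left(-32 + 9\right) 43 = \left(-23\right) 43 = -989$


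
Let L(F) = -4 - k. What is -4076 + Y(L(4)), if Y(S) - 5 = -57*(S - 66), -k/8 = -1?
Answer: 375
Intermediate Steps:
k = 8 (k = -8*(-1) = 8)
L(F) = -12 (L(F) = -4 - 1*8 = -4 - 8 = -12)
Y(S) = 3767 - 57*S (Y(S) = 5 - 57*(S - 66) = 5 - 57*(-66 + S) = 5 + (3762 - 57*S) = 3767 - 57*S)
-4076 + Y(L(4)) = -4076 + (3767 - 57*(-12)) = -4076 + (3767 + 684) = -4076 + 4451 = 375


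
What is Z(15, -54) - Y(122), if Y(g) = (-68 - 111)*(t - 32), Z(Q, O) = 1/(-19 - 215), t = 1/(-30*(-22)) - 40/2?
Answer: -239581049/25740 ≈ -9307.7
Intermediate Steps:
t = -13199/660 (t = -1/30*(-1/22) - 40*½ = 1/660 - 20 = -13199/660 ≈ -19.998)
Z(Q, O) = -1/234 (Z(Q, O) = 1/(-234) = -1/234)
Y(g) = 6143101/660 (Y(g) = (-68 - 111)*(-13199/660 - 32) = -179*(-34319/660) = 6143101/660)
Z(15, -54) - Y(122) = -1/234 - 1*6143101/660 = -1/234 - 6143101/660 = -239581049/25740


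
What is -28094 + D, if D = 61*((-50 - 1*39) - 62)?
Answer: -37305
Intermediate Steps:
D = -9211 (D = 61*((-50 - 39) - 62) = 61*(-89 - 62) = 61*(-151) = -9211)
-28094 + D = -28094 - 9211 = -37305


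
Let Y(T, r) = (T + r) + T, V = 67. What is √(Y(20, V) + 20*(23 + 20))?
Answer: √967 ≈ 31.097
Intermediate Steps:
Y(T, r) = r + 2*T
√(Y(20, V) + 20*(23 + 20)) = √((67 + 2*20) + 20*(23 + 20)) = √((67 + 40) + 20*43) = √(107 + 860) = √967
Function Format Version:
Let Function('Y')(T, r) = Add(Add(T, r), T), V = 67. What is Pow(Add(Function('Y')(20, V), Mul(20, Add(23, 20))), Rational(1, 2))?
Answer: Pow(967, Rational(1, 2)) ≈ 31.097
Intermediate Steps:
Function('Y')(T, r) = Add(r, Mul(2, T))
Pow(Add(Function('Y')(20, V), Mul(20, Add(23, 20))), Rational(1, 2)) = Pow(Add(Add(67, Mul(2, 20)), Mul(20, Add(23, 20))), Rational(1, 2)) = Pow(Add(Add(67, 40), Mul(20, 43)), Rational(1, 2)) = Pow(Add(107, 860), Rational(1, 2)) = Pow(967, Rational(1, 2))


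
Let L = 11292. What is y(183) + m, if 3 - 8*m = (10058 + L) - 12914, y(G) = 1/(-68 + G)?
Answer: -969787/920 ≈ -1054.1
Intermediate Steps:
m = -8433/8 (m = 3/8 - ((10058 + 11292) - 12914)/8 = 3/8 - (21350 - 12914)/8 = 3/8 - ⅛*8436 = 3/8 - 2109/2 = -8433/8 ≈ -1054.1)
y(183) + m = 1/(-68 + 183) - 8433/8 = 1/115 - 8433/8 = -969787/920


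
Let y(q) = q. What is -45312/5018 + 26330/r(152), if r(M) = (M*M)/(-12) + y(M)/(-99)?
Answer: -1086199359/47861684 ≈ -22.695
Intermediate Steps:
r(M) = -M²/12 - M/99 (r(M) = (M*M)/(-12) + M/(-99) = M²*(-1/12) + M*(-1/99) = -M²/12 - M/99)
-45312/5018 + 26330/r(152) = -45312/5018 + 26330/(((1/396)*152*(-4 - 33*152))) = -45312*1/5018 + 26330/(((1/396)*152*(-4 - 5016))) = -22656/2509 + 26330/(((1/396)*152*(-5020))) = -22656/2509 + 26330/(-190760/99) = -22656/2509 + 26330*(-99/190760) = -22656/2509 - 260667/19076 = -1086199359/47861684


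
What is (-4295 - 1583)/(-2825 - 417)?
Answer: 2939/1621 ≈ 1.8131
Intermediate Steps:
(-4295 - 1583)/(-2825 - 417) = -5878/(-3242) = -5878*(-1/3242) = 2939/1621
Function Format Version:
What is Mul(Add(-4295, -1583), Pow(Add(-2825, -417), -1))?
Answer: Rational(2939, 1621) ≈ 1.8131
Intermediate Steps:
Mul(Add(-4295, -1583), Pow(Add(-2825, -417), -1)) = Mul(-5878, Pow(-3242, -1)) = Mul(-5878, Rational(-1, 3242)) = Rational(2939, 1621)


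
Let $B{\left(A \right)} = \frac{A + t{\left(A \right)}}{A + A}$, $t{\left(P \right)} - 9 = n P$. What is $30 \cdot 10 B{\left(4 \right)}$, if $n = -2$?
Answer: $\frac{375}{2} \approx 187.5$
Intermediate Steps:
$t{\left(P \right)} = 9 - 2 P$
$B{\left(A \right)} = \frac{9 - A}{2 A}$ ($B{\left(A \right)} = \frac{A - \left(-9 + 2 A\right)}{A + A} = \frac{9 - A}{2 A}$)
$30 \cdot 10 B{\left(4 \right)} = 30 \cdot 10 \frac{9 - 4}{2 \cdot 4} = 300 \cdot \frac{1}{2} \cdot \frac{1}{4} \left(9 - 4\right) = 300 \cdot \frac{1}{2} \cdot \frac{1}{4} \cdot 5 = 300 \cdot \frac{5}{8} = \frac{375}{2}$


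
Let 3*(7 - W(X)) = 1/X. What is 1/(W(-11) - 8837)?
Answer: -33/291389 ≈ -0.00011325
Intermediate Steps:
W(X) = 7 - 1/(3*X)
1/(W(-11) - 8837) = 1/((7 - ⅓/(-11)) - 8837) = 1/((7 - ⅓*(-1/11)) - 8837) = 1/((7 + 1/33) - 8837) = 1/(232/33 - 8837) = 1/(-291389/33) = -33/291389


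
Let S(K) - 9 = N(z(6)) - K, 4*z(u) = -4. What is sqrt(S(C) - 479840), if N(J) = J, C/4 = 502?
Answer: 4*I*sqrt(30115) ≈ 694.15*I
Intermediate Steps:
C = 2008 (C = 4*502 = 2008)
z(u) = -1 (z(u) = (1/4)*(-4) = -1)
S(K) = 8 - K (S(K) = 9 + (-1 - K) = 8 - K)
sqrt(S(C) - 479840) = sqrt((8 - 1*2008) - 479840) = sqrt((8 - 2008) - 479840) = sqrt(-2000 - 479840) = sqrt(-481840) = 4*I*sqrt(30115)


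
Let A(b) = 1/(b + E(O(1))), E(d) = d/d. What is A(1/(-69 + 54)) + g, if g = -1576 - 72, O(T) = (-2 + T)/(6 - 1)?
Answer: -23057/14 ≈ -1646.9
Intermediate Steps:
O(T) = -2/5 + T/5 (O(T) = (-2 + T)/5 = (-2 + T)*(1/5) = -2/5 + T/5)
g = -1648
E(d) = 1
A(b) = 1/(1 + b) (A(b) = 1/(b + 1) = 1/(1 + b))
A(1/(-69 + 54)) + g = 1/(1 + 1/(-69 + 54)) - 1648 = 1/(1 + 1/(-15)) - 1648 = 1/(1 - 1/15) - 1648 = 1/(14/15) - 1648 = 15/14 - 1648 = -23057/14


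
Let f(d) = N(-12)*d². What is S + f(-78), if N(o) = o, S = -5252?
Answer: -78260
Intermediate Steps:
f(d) = -12*d²
S + f(-78) = -5252 - 12*(-78)² = -5252 - 12*6084 = -5252 - 73008 = -78260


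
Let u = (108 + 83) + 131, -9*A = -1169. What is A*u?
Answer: 376418/9 ≈ 41824.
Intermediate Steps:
A = 1169/9 (A = -1/9*(-1169) = 1169/9 ≈ 129.89)
u = 322 (u = 191 + 131 = 322)
A*u = (1169/9)*322 = 376418/9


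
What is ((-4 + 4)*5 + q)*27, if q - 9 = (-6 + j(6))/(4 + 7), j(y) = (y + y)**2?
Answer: 6399/11 ≈ 581.73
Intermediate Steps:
j(y) = 4*y**2 (j(y) = (2*y)**2 = 4*y**2)
q = 237/11 (q = 9 + (-6 + 4*6**2)/(4 + 7) = 9 + (-6 + 4*36)/11 = 9 + (-6 + 144)*(1/11) = 9 + 138*(1/11) = 9 + 138/11 = 237/11 ≈ 21.545)
((-4 + 4)*5 + q)*27 = ((-4 + 4)*5 + 237/11)*27 = (0*5 + 237/11)*27 = (0 + 237/11)*27 = (237/11)*27 = 6399/11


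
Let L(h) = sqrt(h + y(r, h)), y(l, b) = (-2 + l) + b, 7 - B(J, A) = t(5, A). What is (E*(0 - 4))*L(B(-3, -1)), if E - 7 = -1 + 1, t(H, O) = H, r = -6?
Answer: -56*I ≈ -56.0*I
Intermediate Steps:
B(J, A) = 2 (B(J, A) = 7 - 1*5 = 7 - 5 = 2)
y(l, b) = -2 + b + l
L(h) = sqrt(-8 + 2*h) (L(h) = sqrt(h + (-2 + h - 6)) = sqrt(h + (-8 + h)) = sqrt(-8 + 2*h))
E = 7 (E = 7 + (-1 + 1) = 7 + 0 = 7)
(E*(0 - 4))*L(B(-3, -1)) = (7*(0 - 4))*sqrt(-8 + 2*2) = (7*(-4))*sqrt(-8 + 4) = -56*I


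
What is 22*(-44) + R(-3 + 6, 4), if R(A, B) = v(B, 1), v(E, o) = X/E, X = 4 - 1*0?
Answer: -967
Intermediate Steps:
X = 4 (X = 4 + 0 = 4)
v(E, o) = 4/E
R(A, B) = 4/B
22*(-44) + R(-3 + 6, 4) = 22*(-44) + 4/4 = -968 + 4*(¼) = -968 + 1 = -967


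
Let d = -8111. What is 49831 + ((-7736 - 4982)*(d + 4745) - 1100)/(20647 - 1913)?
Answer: 488170821/9367 ≈ 52116.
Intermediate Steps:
49831 + ((-7736 - 4982)*(d + 4745) - 1100)/(20647 - 1913) = 49831 + ((-7736 - 4982)*(-8111 + 4745) - 1100)/(20647 - 1913) = 49831 + (-12718*(-3366) - 1100)/18734 = 49831 + (42808788 - 1100)*(1/18734) = 49831 + 42807688*(1/18734) = 49831 + 21403844/9367 = 488170821/9367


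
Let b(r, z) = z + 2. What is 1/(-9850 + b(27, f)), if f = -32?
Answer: -1/9880 ≈ -0.00010121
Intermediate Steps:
b(r, z) = 2 + z
1/(-9850 + b(27, f)) = 1/(-9850 + (2 - 32)) = 1/(-9850 - 30) = 1/(-9880) = -1/9880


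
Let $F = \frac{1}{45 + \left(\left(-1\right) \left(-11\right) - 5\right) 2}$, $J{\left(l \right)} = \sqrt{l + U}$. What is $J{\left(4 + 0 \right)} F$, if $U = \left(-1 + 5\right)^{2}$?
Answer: $\frac{2 \sqrt{5}}{57} \approx 0.078459$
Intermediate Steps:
$U = 16$ ($U = 4^{2} = 16$)
$J{\left(l \right)} = \sqrt{16 + l}$ ($J{\left(l \right)} = \sqrt{l + 16} = \sqrt{16 + l}$)
$F = \frac{1}{57}$ ($F = \frac{1}{45 + \left(11 - 5\right) 2} = \frac{1}{45 + 6 \cdot 2} = \frac{1}{45 + 12} = \frac{1}{57} \approx 0.017544$)
$J{\left(4 + 0 \right)} F = \sqrt{16 + \left(4 + 0\right)} \frac{1}{57} = \sqrt{16 + 4} \cdot \frac{1}{57} = \sqrt{20} \cdot \frac{1}{57} = 2 \sqrt{5} \cdot \frac{1}{57} = \frac{2 \sqrt{5}}{57}$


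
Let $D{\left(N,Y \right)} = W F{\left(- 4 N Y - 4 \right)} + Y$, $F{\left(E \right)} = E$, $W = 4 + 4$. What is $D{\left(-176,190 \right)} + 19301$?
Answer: $1089539$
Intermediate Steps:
$W = 8$
$D{\left(N,Y \right)} = -32 + Y - 32 N Y$ ($D{\left(N,Y \right)} = 8 \left(- 4 N Y - 4\right) + Y = 8 \left(-4 - 4 N Y\right) + Y = \left(-32 - 32 N Y\right) + Y = -32 + Y - 32 N Y$)
$D{\left(-176,190 \right)} + 19301 = \left(-32 + 190 - \left(-5632\right) 190\right) + 19301 = \left(-32 + 190 + 1070080\right) + 19301 = 1070238 + 19301 = 1089539$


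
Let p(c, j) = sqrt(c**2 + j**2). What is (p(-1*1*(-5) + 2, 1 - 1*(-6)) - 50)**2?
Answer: 2598 - 700*sqrt(2) ≈ 1608.1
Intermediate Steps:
(p(-1*1*(-5) + 2, 1 - 1*(-6)) - 50)**2 = (sqrt((-1*1*(-5) + 2)**2 + (1 - 1*(-6))**2) - 50)**2 = (sqrt((-1*(-5) + 2)**2 + (1 + 6)**2) - 50)**2 = (sqrt((5 + 2)**2 + 7**2) - 50)**2 = (sqrt(7**2 + 49) - 50)**2 = (sqrt(49 + 49) - 50)**2 = (sqrt(98) - 50)**2 = (7*sqrt(2) - 50)**2 = (-50 + 7*sqrt(2))**2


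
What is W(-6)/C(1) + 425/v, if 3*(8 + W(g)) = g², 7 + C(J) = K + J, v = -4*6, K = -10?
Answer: -431/24 ≈ -17.958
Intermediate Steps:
v = -24
C(J) = -17 + J (C(J) = -7 + (-10 + J) = -17 + J)
W(g) = -8 + g²/3
W(-6)/C(1) + 425/v = (-8 + (⅓)*(-6)²)/(-17 + 1) + 425/(-24) = (-8 + (⅓)*36)/(-16) + 425*(-1/24) = (-8 + 12)*(-1/16) - 425/24 = 4*(-1/16) - 425/24 = -¼ - 425/24 = -431/24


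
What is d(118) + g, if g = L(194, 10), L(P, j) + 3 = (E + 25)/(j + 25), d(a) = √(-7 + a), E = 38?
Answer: -6/5 + √111 ≈ 9.3356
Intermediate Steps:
L(P, j) = -3 + 63/(25 + j) (L(P, j) = -3 + (38 + 25)/(j + 25) = -3 + 63/(25 + j))
g = -6/5 (g = 3*(-4 - 1*10)/(25 + 10) = 3*(-4 - 10)/35 = 3*(1/35)*(-14) = -6/5 ≈ -1.2000)
d(118) + g = √(-7 + 118) - 6/5 = √111 - 6/5 = -6/5 + √111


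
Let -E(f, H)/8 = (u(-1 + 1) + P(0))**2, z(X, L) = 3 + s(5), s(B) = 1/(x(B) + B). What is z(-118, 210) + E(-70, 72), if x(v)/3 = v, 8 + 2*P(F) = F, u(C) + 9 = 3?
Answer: -15939/20 ≈ -796.95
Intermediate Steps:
u(C) = -6 (u(C) = -9 + 3 = -6)
P(F) = -4 + F/2
x(v) = 3*v
s(B) = 1/(4*B) (s(B) = 1/(3*B + B) = 1/(4*B))
z(X, L) = 61/20 (z(X, L) = 3 + (1/4)/5 = 3 + (1/4)*(1/5) = 3 + 1/20 = 61/20)
E(f, H) = -800 (E(f, H) = -8*(-6 + (-4 + (1/2)*0))**2 = -8*(-6 + (-4 + 0))**2 = -8*(-6 - 4)**2 = -8*(-10)**2 = -8*100 = -800)
z(-118, 210) + E(-70, 72) = 61/20 - 800 = -15939/20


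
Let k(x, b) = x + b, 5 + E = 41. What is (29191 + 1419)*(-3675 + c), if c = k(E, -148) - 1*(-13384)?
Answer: 293764170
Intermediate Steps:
E = 36 (E = -5 + 41 = 36)
k(x, b) = b + x
c = 13272 (c = (-148 + 36) - 1*(-13384) = -112 + 13384 = 13272)
(29191 + 1419)*(-3675 + c) = (29191 + 1419)*(-3675 + 13272) = 30610*9597 = 293764170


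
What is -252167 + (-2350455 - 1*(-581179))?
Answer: -2021443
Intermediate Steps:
-252167 + (-2350455 - 1*(-581179)) = -252167 + (-2350455 + 581179) = -252167 - 1769276 = -2021443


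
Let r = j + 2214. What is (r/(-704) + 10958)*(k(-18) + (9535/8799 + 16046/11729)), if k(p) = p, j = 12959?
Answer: -12354521322757631/72655243584 ≈ -1.7004e+5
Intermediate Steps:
r = 15173 (r = 12959 + 2214 = 15173)
(r/(-704) + 10958)*(k(-18) + (9535/8799 + 16046/11729)) = (15173/(-704) + 10958)*(-18 + (9535/8799 + 16046/11729)) = (15173*(-1/704) + 10958)*(-18 + (9535*(1/8799) + 16046*(1/11729))) = (-15173/704 + 10958)*(-18 + (9535/8799 + 16046/11729)) = 7699259*(-18 + 253024769/103203471)/704 = (7699259/704)*(-1604637709/103203471) = -12354521322757631/72655243584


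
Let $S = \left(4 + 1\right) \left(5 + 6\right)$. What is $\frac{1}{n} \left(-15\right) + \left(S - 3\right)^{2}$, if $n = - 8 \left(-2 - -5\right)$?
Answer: $\frac{21637}{8} \approx 2704.6$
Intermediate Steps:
$S = 55$ ($S = 5 \cdot 11 = 55$)
$n = -24$ ($n = - 8 \left(-2 + 5\right) = \left(-8\right) 3 = -24$)
$\frac{1}{n} \left(-15\right) + \left(S - 3\right)^{2} = \frac{1}{-24} \left(-15\right) + \left(55 - 3\right)^{2} = \left(- \frac{1}{24}\right) \left(-15\right) + 52^{2} = \frac{5}{8} + 2704 = \frac{21637}{8}$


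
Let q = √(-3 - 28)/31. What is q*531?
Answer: 531*I*√31/31 ≈ 95.37*I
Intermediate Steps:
q = I*√31/31 (q = √(-31)*(1/31) = (I*√31)*(1/31) = I*√31/31 ≈ 0.17961*I)
q*531 = (I*√31/31)*531 = 531*I*√31/31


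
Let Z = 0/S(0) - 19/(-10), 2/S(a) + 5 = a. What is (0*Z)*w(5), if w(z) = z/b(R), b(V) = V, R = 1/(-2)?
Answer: 0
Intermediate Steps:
S(a) = 2/(-5 + a)
R = -1/2 ≈ -0.50000
Z = 19/10 (Z = 0/((2/(-5 + 0))) - 19/(-10) = 0/((2/(-5))) - 19*(-1/10) = 0/((2*(-1/5))) + 19/10 = 0/(-2/5) + 19/10 = 0*(-5/2) + 19/10 = 0 + 19/10 = 19/10 ≈ 1.9000)
w(z) = -2*z (w(z) = z/(-1/2) = z*(-2) = -2*z)
(0*Z)*w(5) = (0*(19/10))*(-2*5) = 0*(-10) = 0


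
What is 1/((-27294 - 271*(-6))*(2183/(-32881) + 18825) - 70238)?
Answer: -32881/15890355950534 ≈ -2.0692e-9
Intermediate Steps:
1/((-27294 - 271*(-6))*(2183/(-32881) + 18825) - 70238) = 1/((-27294 + 1626)*(2183*(-1/32881) + 18825) - 70238) = 1/(-25668*(-2183/32881 + 18825) - 70238) = 1/(-25668*618982642/32881 - 70238) = 1/(-15888046454856/32881 - 70238) = 1/(-15890355950534/32881) = -32881/15890355950534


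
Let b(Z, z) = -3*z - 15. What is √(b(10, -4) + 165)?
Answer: 9*√2 ≈ 12.728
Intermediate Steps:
b(Z, z) = -15 - 3*z
√(b(10, -4) + 165) = √((-15 - 3*(-4)) + 165) = √((-15 + 12) + 165) = √(-3 + 165) = √162 = 9*√2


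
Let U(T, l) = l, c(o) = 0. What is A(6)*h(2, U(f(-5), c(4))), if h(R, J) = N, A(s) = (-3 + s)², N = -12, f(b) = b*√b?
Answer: -108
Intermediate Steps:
f(b) = b^(3/2)
h(R, J) = -12
A(6)*h(2, U(f(-5), c(4))) = (-3 + 6)²*(-12) = 3²*(-12) = 9*(-12) = -108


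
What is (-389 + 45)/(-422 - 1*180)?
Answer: 4/7 ≈ 0.57143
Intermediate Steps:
(-389 + 45)/(-422 - 1*180) = -344/(-422 - 180) = -344/(-602) = -344*(-1/602) = 4/7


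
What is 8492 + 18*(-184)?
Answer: 5180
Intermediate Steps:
8492 + 18*(-184) = 8492 - 3312 = 5180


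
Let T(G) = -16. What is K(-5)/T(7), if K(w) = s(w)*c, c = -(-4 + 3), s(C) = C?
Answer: 5/16 ≈ 0.31250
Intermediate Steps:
c = 1 (c = -1*(-1) = 1)
K(w) = w (K(w) = w*1 = w)
K(-5)/T(7) = -5/(-16) = -5*(-1/16) = 5/16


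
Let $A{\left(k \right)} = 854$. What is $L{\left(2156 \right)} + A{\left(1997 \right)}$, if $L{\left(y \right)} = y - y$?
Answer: $854$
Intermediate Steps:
$L{\left(y \right)} = 0$
$L{\left(2156 \right)} + A{\left(1997 \right)} = 0 + 854 = 854$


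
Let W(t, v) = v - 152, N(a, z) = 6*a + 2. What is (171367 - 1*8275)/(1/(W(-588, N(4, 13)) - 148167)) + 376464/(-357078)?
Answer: -1439345826670172/59513 ≈ -2.4185e+10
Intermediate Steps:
N(a, z) = 2 + 6*a
W(t, v) = -152 + v
(171367 - 1*8275)/(1/(W(-588, N(4, 13)) - 148167)) + 376464/(-357078) = (171367 - 1*8275)/(1/((-152 + (2 + 6*4)) - 148167)) + 376464/(-357078) = (171367 - 8275)/(1/((-152 + (2 + 24)) - 148167)) + 376464*(-1/357078) = 163092/(1/((-152 + 26) - 148167)) - 62744/59513 = 163092/(1/(-126 - 148167)) - 62744/59513 = 163092/(1/(-148293)) - 62744/59513 = 163092/(-1/148293) - 62744/59513 = 163092*(-148293) - 62744/59513 = -24185401956 - 62744/59513 = -1439345826670172/59513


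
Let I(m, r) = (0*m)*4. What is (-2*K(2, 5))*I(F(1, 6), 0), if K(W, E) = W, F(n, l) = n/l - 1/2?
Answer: 0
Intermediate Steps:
F(n, l) = -1/2 + n/l (F(n, l) = n/l - 1*1/2 = n/l - 1/2 = -1/2 + n/l)
I(m, r) = 0 (I(m, r) = 0*4 = 0)
(-2*K(2, 5))*I(F(1, 6), 0) = -2*2*0 = -4*0 = 0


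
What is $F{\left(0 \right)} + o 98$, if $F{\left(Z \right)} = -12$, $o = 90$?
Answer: $8808$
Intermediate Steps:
$F{\left(0 \right)} + o 98 = -12 + 90 \cdot 98 = -12 + 8820 = 8808$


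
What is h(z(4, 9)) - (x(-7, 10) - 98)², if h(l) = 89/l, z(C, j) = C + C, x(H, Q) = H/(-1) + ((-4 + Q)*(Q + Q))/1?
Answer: -6639/8 ≈ -829.88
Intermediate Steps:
x(H, Q) = -H + 2*Q*(-4 + Q) (x(H, Q) = H*(-1) + ((-4 + Q)*(2*Q))*1 = -H + (2*Q*(-4 + Q))*1 = -H + 2*Q*(-4 + Q))
z(C, j) = 2*C
h(z(4, 9)) - (x(-7, 10) - 98)² = 89/((2*4)) - ((-1*(-7) - 8*10 + 2*10²) - 98)² = 89/8 - ((7 - 80 + 2*100) - 98)² = 89*(⅛) - ((7 - 80 + 200) - 98)² = 89/8 - (127 - 98)² = 89/8 - 1*29² = 89/8 - 1*841 = 89/8 - 841 = -6639/8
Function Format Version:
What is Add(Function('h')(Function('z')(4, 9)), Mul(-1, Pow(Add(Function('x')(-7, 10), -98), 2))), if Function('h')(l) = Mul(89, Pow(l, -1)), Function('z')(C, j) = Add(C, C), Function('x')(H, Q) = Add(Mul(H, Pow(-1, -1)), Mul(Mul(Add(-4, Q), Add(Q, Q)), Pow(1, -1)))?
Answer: Rational(-6639, 8) ≈ -829.88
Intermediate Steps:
Function('x')(H, Q) = Add(Mul(-1, H), Mul(2, Q, Add(-4, Q))) (Function('x')(H, Q) = Add(Mul(H, -1), Mul(Mul(Add(-4, Q), Mul(2, Q)), 1)) = Add(Mul(-1, H), Mul(Mul(2, Q, Add(-4, Q)), 1)) = Add(Mul(-1, H), Mul(2, Q, Add(-4, Q))))
Function('z')(C, j) = Mul(2, C)
Add(Function('h')(Function('z')(4, 9)), Mul(-1, Pow(Add(Function('x')(-7, 10), -98), 2))) = Add(Mul(89, Pow(Mul(2, 4), -1)), Mul(-1, Pow(Add(Add(Mul(-1, -7), Mul(-8, 10), Mul(2, Pow(10, 2))), -98), 2))) = Add(Mul(89, Pow(8, -1)), Mul(-1, Pow(Add(Add(7, -80, Mul(2, 100)), -98), 2))) = Add(Mul(89, Rational(1, 8)), Mul(-1, Pow(Add(Add(7, -80, 200), -98), 2))) = Add(Rational(89, 8), Mul(-1, Pow(Add(127, -98), 2))) = Add(Rational(89, 8), Mul(-1, Pow(29, 2))) = Add(Rational(89, 8), Mul(-1, 841)) = Add(Rational(89, 8), -841) = Rational(-6639, 8)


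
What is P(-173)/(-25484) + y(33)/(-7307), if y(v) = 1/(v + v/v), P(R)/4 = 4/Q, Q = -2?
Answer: 490505/1582798498 ≈ 0.00030990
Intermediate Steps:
P(R) = -8 (P(R) = 4*(4/(-2)) = 4*(4*(-½)) = 4*(-2) = -8)
y(v) = 1/(1 + v) (y(v) = 1/(v + 1) = 1/(1 + v))
P(-173)/(-25484) + y(33)/(-7307) = -8/(-25484) + 1/((1 + 33)*(-7307)) = -8*(-1/25484) - 1/7307/34 = 2/6371 + (1/34)*(-1/7307) = 2/6371 - 1/248438 = 490505/1582798498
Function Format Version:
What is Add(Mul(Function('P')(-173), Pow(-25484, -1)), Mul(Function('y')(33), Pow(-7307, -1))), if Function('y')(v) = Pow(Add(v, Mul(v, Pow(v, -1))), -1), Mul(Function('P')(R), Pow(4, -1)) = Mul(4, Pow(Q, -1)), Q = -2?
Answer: Rational(490505, 1582798498) ≈ 0.00030990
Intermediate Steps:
Function('P')(R) = -8 (Function('P')(R) = Mul(4, Mul(4, Pow(-2, -1))) = Mul(4, Mul(4, Rational(-1, 2))) = Mul(4, -2) = -8)
Function('y')(v) = Pow(Add(1, v), -1) (Function('y')(v) = Pow(Add(v, 1), -1) = Pow(Add(1, v), -1))
Add(Mul(Function('P')(-173), Pow(-25484, -1)), Mul(Function('y')(33), Pow(-7307, -1))) = Add(Mul(-8, Pow(-25484, -1)), Mul(Pow(Add(1, 33), -1), Pow(-7307, -1))) = Add(Mul(-8, Rational(-1, 25484)), Mul(Pow(34, -1), Rational(-1, 7307))) = Add(Rational(2, 6371), Mul(Rational(1, 34), Rational(-1, 7307))) = Add(Rational(2, 6371), Rational(-1, 248438)) = Rational(490505, 1582798498)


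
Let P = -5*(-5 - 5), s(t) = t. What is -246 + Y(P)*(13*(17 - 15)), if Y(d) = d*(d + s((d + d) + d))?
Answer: 259754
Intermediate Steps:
P = 50 (P = -5*(-10) = 50)
Y(d) = 4*d**2 (Y(d) = d*(d + ((d + d) + d)) = d*(d + (2*d + d)) = d*(d + 3*d) = d*(4*d) = 4*d**2)
-246 + Y(P)*(13*(17 - 15)) = -246 + (4*50**2)*(13*(17 - 15)) = -246 + (4*2500)*(13*2) = -246 + 10000*26 = -246 + 260000 = 259754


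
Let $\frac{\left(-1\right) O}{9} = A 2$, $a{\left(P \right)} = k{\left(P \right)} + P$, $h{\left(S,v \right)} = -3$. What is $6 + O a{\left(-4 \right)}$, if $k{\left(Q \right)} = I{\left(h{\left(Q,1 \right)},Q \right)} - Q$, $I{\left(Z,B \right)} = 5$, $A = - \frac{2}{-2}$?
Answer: $-84$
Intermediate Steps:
$A = 1$ ($A = \left(-2\right) \left(- \frac{1}{2}\right) = 1$)
$k{\left(Q \right)} = 5 - Q$
$a{\left(P \right)} = 5$ ($a{\left(P \right)} = \left(5 - P\right) + P = 5$)
$O = -18$ ($O = - 9 \cdot 1 \cdot 2 = \left(-9\right) 2 = -18$)
$6 + O a{\left(-4 \right)} = 6 - 90 = -84$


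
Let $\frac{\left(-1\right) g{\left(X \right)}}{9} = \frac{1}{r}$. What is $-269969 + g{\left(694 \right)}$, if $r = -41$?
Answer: $- \frac{11068720}{41} \approx -2.6997 \cdot 10^{5}$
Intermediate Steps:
$g{\left(X \right)} = \frac{9}{41}$ ($g{\left(X \right)} = - \frac{9}{-41} = \left(-9\right) \left(- \frac{1}{41}\right) = \frac{9}{41}$)
$-269969 + g{\left(694 \right)} = -269969 + \frac{9}{41} = - \frac{11068720}{41}$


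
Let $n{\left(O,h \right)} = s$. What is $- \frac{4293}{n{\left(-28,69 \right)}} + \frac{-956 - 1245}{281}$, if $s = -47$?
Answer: $\frac{1102886}{13207} \approx 83.508$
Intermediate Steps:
$n{\left(O,h \right)} = -47$
$- \frac{4293}{n{\left(-28,69 \right)}} + \frac{-956 - 1245}{281} = - \frac{4293}{-47} + \frac{-956 - 1245}{281} = \left(-4293\right) \left(- \frac{1}{47}\right) - \frac{2201}{281} = \frac{4293}{47} - \frac{2201}{281} = \frac{1102886}{13207}$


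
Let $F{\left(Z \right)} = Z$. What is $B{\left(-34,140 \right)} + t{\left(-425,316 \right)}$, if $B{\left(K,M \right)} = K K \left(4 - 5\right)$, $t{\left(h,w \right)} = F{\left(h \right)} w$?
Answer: $-135456$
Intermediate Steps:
$t{\left(h,w \right)} = h w$
$B{\left(K,M \right)} = - K^{2}$ ($B{\left(K,M \right)} = K^{2} \left(-1\right) = - K^{2}$)
$B{\left(-34,140 \right)} + t{\left(-425,316 \right)} = - \left(-34\right)^{2} - 134300 = \left(-1\right) 1156 - 134300 = -1156 - 134300 = -135456$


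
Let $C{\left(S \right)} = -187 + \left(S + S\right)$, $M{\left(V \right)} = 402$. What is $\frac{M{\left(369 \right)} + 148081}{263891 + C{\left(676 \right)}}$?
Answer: $\frac{148483}{265056} \approx 0.56019$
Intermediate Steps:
$C{\left(S \right)} = -187 + 2 S$
$\frac{M{\left(369 \right)} + 148081}{263891 + C{\left(676 \right)}} = \frac{402 + 148081}{263891 + \left(-187 + 2 \cdot 676\right)} = \frac{148483}{263891 + \left(-187 + 1352\right)} = \frac{148483}{263891 + 1165} = \frac{148483}{265056}$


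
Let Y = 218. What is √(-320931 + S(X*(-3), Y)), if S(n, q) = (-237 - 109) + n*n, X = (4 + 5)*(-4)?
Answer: I*√309613 ≈ 556.43*I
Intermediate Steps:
X = -36 (X = 9*(-4) = -36)
S(n, q) = -346 + n²
√(-320931 + S(X*(-3), Y)) = √(-320931 + (-346 + (-36*(-3))²)) = √(-320931 + (-346 + 108²)) = √(-320931 + (-346 + 11664)) = √(-320931 + 11318) = √(-309613) = I*√309613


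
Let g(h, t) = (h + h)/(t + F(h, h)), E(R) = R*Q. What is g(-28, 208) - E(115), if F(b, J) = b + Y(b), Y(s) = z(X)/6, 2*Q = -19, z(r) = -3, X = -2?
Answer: 784191/718 ≈ 1092.2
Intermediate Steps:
Q = -19/2 (Q = (½)*(-19) = -19/2 ≈ -9.5000)
Y(s) = -½ (Y(s) = -3/6 = -3*⅙ = -½)
F(b, J) = -½ + b (F(b, J) = b - ½ = -½ + b)
E(R) = -19*R/2 (E(R) = R*(-19/2) = -19*R/2)
g(h, t) = 2*h/(-½ + h + t) (g(h, t) = (h + h)/(t + (-½ + h)) = (2*h)/(-½ + h + t) = 2*h/(-½ + h + t))
g(-28, 208) - E(115) = 4*(-28)/(-1 + 2*(-28) + 2*208) - (-19)*115/2 = 4*(-28)/(-1 - 56 + 416) - 1*(-2185/2) = 4*(-28)/359 + 2185/2 = 4*(-28)*(1/359) + 2185/2 = -112/359 + 2185/2 = 784191/718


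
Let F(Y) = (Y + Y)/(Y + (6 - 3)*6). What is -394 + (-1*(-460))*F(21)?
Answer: 1318/13 ≈ 101.38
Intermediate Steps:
F(Y) = 2*Y/(18 + Y) (F(Y) = (2*Y)/(Y + 3*6) = (2*Y)/(Y + 18) = (2*Y)/(18 + Y) = 2*Y/(18 + Y))
-394 + (-1*(-460))*F(21) = -394 + (-1*(-460))*(2*21/(18 + 21)) = -394 + 460*(2*21/39) = -394 + 460*(2*21*(1/39)) = -394 + 460*(14/13) = -394 + 6440/13 = 1318/13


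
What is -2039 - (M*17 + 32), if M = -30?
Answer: -1561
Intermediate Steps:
-2039 - (M*17 + 32) = -2039 - (-30*17 + 32) = -2039 - (-510 + 32) = -2039 - 1*(-478) = -2039 + 478 = -1561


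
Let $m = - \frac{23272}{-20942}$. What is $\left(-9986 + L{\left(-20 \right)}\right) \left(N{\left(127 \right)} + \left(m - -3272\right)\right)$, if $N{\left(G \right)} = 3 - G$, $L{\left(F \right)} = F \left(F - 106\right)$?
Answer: $- \frac{246186452304}{10471} \approx -2.3511 \cdot 10^{7}$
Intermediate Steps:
$L{\left(F \right)} = F \left(-106 + F\right)$
$m = \frac{11636}{10471}$ ($m = \left(-23272\right) \left(- \frac{1}{20942}\right) = \frac{11636}{10471} \approx 1.1113$)
$\left(-9986 + L{\left(-20 \right)}\right) \left(N{\left(127 \right)} + \left(m - -3272\right)\right) = \left(-9986 - 20 \left(-106 - 20\right)\right) \left(\left(3 - 127\right) + \left(\frac{11636}{10471} - -3272\right)\right) = \left(-9986 - -2520\right) \left(\left(3 - 127\right) + \left(\frac{11636}{10471} + 3272\right)\right) = \left(-9986 + 2520\right) \left(-124 + \frac{34272748}{10471}\right) = \left(-7466\right) \frac{32974344}{10471} = - \frac{246186452304}{10471}$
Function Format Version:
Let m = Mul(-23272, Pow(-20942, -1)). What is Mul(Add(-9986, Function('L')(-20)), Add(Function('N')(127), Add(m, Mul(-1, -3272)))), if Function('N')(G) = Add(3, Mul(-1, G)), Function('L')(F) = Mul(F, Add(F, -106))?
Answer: Rational(-246186452304, 10471) ≈ -2.3511e+7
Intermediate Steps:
Function('L')(F) = Mul(F, Add(-106, F))
m = Rational(11636, 10471) (m = Mul(-23272, Rational(-1, 20942)) = Rational(11636, 10471) ≈ 1.1113)
Mul(Add(-9986, Function('L')(-20)), Add(Function('N')(127), Add(m, Mul(-1, -3272)))) = Mul(Add(-9986, Mul(-20, Add(-106, -20))), Add(Add(3, Mul(-1, 127)), Add(Rational(11636, 10471), Mul(-1, -3272)))) = Mul(Add(-9986, Mul(-20, -126)), Add(Add(3, -127), Add(Rational(11636, 10471), 3272))) = Mul(Add(-9986, 2520), Add(-124, Rational(34272748, 10471))) = Mul(-7466, Rational(32974344, 10471)) = Rational(-246186452304, 10471)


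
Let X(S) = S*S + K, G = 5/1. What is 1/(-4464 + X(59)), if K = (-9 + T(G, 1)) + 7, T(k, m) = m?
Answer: -1/984 ≈ -0.0010163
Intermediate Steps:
G = 5 (G = 5*1 = 5)
K = -1 (K = (-9 + 1) + 7 = -8 + 7 = -1)
X(S) = -1 + S² (X(S) = S*S - 1 = S² - 1 = -1 + S²)
1/(-4464 + X(59)) = 1/(-4464 + (-1 + 59²)) = 1/(-4464 + (-1 + 3481)) = 1/(-4464 + 3480) = 1/(-984) = -1/984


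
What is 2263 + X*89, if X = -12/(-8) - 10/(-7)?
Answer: 35331/14 ≈ 2523.6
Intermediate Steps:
X = 41/14 (X = -12*(-⅛) - 10*(-⅐) = 3/2 + 10/7 = 41/14 ≈ 2.9286)
2263 + X*89 = 2263 + (41/14)*89 = 2263 + 3649/14 = 35331/14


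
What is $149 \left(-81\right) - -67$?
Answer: $-12002$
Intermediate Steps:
$149 \left(-81\right) - -67 = -12069 + \left(-4 + 71\right) = -12069 + 67 = -12002$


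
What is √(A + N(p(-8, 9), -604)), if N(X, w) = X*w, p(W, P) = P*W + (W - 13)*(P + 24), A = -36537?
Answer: √425523 ≈ 652.32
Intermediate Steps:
p(W, P) = P*W + (-13 + W)*(24 + P)
√(A + N(p(-8, 9), -604)) = √(-36537 + (-312 - 13*9 + 24*(-8) + 2*9*(-8))*(-604)) = √(-36537 + (-312 - 117 - 192 - 144)*(-604)) = √(-36537 - 765*(-604)) = √(-36537 + 462060) = √425523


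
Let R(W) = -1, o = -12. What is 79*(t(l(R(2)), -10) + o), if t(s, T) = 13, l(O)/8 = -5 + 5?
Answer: 79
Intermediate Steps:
l(O) = 0 (l(O) = 8*(-5 + 5) = 8*0 = 0)
79*(t(l(R(2)), -10) + o) = 79*(13 - 12) = 79*1 = 79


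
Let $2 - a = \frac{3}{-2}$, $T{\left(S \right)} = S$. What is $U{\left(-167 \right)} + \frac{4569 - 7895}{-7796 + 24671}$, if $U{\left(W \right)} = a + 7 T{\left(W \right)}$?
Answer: $- \frac{39342277}{33750} \approx -1165.7$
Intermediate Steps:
$a = \frac{7}{2}$ ($a = 2 - \frac{3}{-2} = 2 - 3 \left(- \frac{1}{2}\right) = 2 - - \frac{3}{2} = 2 + \frac{3}{2} = \frac{7}{2} \approx 3.5$)
$U{\left(W \right)} = \frac{7}{2} + 7 W$
$U{\left(-167 \right)} + \frac{4569 - 7895}{-7796 + 24671} = \left(\frac{7}{2} + 7 \left(-167\right)\right) + \frac{4569 - 7895}{-7796 + 24671} = \left(\frac{7}{2} - 1169\right) - \frac{3326}{16875} = - \frac{2331}{2} - \frac{3326}{16875} = - \frac{39342277}{33750}$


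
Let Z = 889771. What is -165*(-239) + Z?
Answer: 929206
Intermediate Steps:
-165*(-239) + Z = -165*(-239) + 889771 = 39435 + 889771 = 929206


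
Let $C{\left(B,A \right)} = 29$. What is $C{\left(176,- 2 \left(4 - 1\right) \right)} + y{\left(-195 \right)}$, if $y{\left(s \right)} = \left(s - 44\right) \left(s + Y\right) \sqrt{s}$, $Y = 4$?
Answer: $29 + 45649 i \sqrt{195} \approx 29.0 + 6.3745 \cdot 10^{5} i$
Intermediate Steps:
$y{\left(s \right)} = \sqrt{s} \left(-44 + s\right) \left(4 + s\right)$ ($y{\left(s \right)} = \left(s - 44\right) \left(s + 4\right) \sqrt{s} = \left(-44 + s\right) \left(4 + s\right) \sqrt{s} = \sqrt{s} \left(-44 + s\right) \left(4 + s\right)$)
$C{\left(176,- 2 \left(4 - 1\right) \right)} + y{\left(-195 \right)} = 29 + \sqrt{-195} \left(-176 + \left(-195\right)^{2} - -7800\right) = 29 + i \sqrt{195} \left(-176 + 38025 + 7800\right) = 29 + i \sqrt{195} \cdot 45649 = 29 + 45649 i \sqrt{195}$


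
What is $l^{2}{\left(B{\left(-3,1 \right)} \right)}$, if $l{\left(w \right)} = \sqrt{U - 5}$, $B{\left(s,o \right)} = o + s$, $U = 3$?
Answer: $-2$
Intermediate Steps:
$l{\left(w \right)} = i \sqrt{2}$ ($l{\left(w \right)} = \sqrt{3 - 5} = \sqrt{-2} = i \sqrt{2}$)
$l^{2}{\left(B{\left(-3,1 \right)} \right)} = \left(i \sqrt{2}\right)^{2} = -2$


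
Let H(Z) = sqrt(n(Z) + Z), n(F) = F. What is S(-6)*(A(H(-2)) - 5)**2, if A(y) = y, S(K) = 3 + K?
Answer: -63 + 60*I ≈ -63.0 + 60.0*I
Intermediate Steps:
H(Z) = sqrt(2)*sqrt(Z) (H(Z) = sqrt(Z + Z) = sqrt(2*Z) = sqrt(2)*sqrt(Z))
S(-6)*(A(H(-2)) - 5)**2 = (3 - 6)*(sqrt(2)*sqrt(-2) - 5)**2 = -3*(sqrt(2)*(I*sqrt(2)) - 5)**2 = -3*(2*I - 5)**2 = -3*(-5 + 2*I)**2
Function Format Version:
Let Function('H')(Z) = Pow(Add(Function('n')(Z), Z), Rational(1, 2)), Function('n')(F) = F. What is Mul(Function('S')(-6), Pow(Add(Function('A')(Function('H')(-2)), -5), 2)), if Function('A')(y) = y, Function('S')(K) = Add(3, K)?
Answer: Add(-63, Mul(60, I)) ≈ Add(-63.000, Mul(60.000, I))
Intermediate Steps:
Function('H')(Z) = Mul(Pow(2, Rational(1, 2)), Pow(Z, Rational(1, 2))) (Function('H')(Z) = Pow(Add(Z, Z), Rational(1, 2)) = Pow(Mul(2, Z), Rational(1, 2)) = Mul(Pow(2, Rational(1, 2)), Pow(Z, Rational(1, 2))))
Mul(Function('S')(-6), Pow(Add(Function('A')(Function('H')(-2)), -5), 2)) = Mul(Add(3, -6), Pow(Add(Mul(Pow(2, Rational(1, 2)), Pow(-2, Rational(1, 2))), -5), 2)) = Mul(-3, Pow(Add(Mul(Pow(2, Rational(1, 2)), Mul(I, Pow(2, Rational(1, 2)))), -5), 2)) = Mul(-3, Pow(Add(Mul(2, I), -5), 2)) = Mul(-3, Pow(Add(-5, Mul(2, I)), 2))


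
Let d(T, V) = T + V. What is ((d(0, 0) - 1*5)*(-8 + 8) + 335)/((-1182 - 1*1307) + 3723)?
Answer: 335/1234 ≈ 0.27147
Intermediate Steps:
((d(0, 0) - 1*5)*(-8 + 8) + 335)/((-1182 - 1*1307) + 3723) = (((0 + 0) - 1*5)*(-8 + 8) + 335)/((-1182 - 1*1307) + 3723) = ((0 - 5)*0 + 335)/((-1182 - 1307) + 3723) = (-5*0 + 335)/(-2489 + 3723) = (0 + 335)/1234 = 335*(1/1234) = 335/1234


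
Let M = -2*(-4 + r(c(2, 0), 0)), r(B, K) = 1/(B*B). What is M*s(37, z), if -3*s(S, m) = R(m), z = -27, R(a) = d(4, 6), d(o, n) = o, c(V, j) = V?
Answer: -10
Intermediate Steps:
R(a) = 4
r(B, K) = B⁻² (r(B, K) = 1/(B²) = B⁻²)
s(S, m) = -4/3 (s(S, m) = -⅓*4 = -4/3)
M = 15/2 (M = -2*(-4 + 2⁻²) = -2*(-4 + ¼) = -2*(-15/4) = 15/2 ≈ 7.5000)
M*s(37, z) = (15/2)*(-4/3) = -10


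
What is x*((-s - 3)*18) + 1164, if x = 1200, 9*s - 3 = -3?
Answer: -63636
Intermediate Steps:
s = 0 (s = ⅓ + (⅑)*(-3) = ⅓ - ⅓ = 0)
x*((-s - 3)*18) + 1164 = 1200*((-1*0 - 3)*18) + 1164 = 1200*((0 - 3)*18) + 1164 = 1200*(-3*18) + 1164 = 1200*(-54) + 1164 = -64800 + 1164 = -63636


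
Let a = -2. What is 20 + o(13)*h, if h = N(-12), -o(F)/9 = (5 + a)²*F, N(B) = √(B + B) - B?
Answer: -12616 - 2106*I*√6 ≈ -12616.0 - 5158.6*I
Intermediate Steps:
N(B) = -B + √2*√B (N(B) = √(2*B) - B = √2*√B - B = -B + √2*√B)
o(F) = -81*F (o(F) = -9*(5 - 2)²*F = -9*3²*F = -81*F)
h = 12 + 2*I*√6 (h = -1*(-12) + √2*√(-12) = 12 + √2*(2*I*√3) = 12 + 2*I*√6 ≈ 12.0 + 4.899*I)
20 + o(13)*h = 20 + (-81*13)*(12 + 2*I*√6) = 20 - 1053*(12 + 2*I*√6) = 20 + (-12636 - 2106*I*√6) = -12616 - 2106*I*√6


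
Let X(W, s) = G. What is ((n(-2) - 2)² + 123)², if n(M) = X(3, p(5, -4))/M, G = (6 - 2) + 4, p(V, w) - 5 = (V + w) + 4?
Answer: 25281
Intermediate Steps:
p(V, w) = 9 + V + w (p(V, w) = 5 + ((V + w) + 4) = 5 + (4 + V + w) = 9 + V + w)
G = 8 (G = 4 + 4 = 8)
X(W, s) = 8
n(M) = 8/M
((n(-2) - 2)² + 123)² = ((8/(-2) - 2)² + 123)² = ((8*(-½) - 2)² + 123)² = ((-4 - 2)² + 123)² = ((-6)² + 123)² = (36 + 123)² = 159² = 25281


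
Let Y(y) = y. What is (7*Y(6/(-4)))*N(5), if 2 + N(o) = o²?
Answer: -483/2 ≈ -241.50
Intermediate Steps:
N(o) = -2 + o²
(7*Y(6/(-4)))*N(5) = (7*(6/(-4)))*(-2 + 5²) = (7*(6*(-¼)))*(-2 + 25) = (7*(-3/2))*23 = -21/2*23 = -483/2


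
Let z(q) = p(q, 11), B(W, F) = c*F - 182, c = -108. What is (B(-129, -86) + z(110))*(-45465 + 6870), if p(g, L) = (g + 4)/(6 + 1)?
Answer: -2464522320/7 ≈ -3.5207e+8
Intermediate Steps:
B(W, F) = -182 - 108*F (B(W, F) = -108*F - 182 = -182 - 108*F)
p(g, L) = 4/7 + g/7 (p(g, L) = (4 + g)/7 = (4 + g)*(⅐) = 4/7 + g/7)
z(q) = 4/7 + q/7
(B(-129, -86) + z(110))*(-45465 + 6870) = ((-182 - 108*(-86)) + (4/7 + (⅐)*110))*(-45465 + 6870) = ((-182 + 9288) + (4/7 + 110/7))*(-38595) = (9106 + 114/7)*(-38595) = (63856/7)*(-38595) = -2464522320/7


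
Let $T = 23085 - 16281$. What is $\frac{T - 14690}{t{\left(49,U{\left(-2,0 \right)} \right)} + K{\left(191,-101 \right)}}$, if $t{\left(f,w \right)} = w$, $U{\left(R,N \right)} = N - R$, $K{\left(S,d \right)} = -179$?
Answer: $\frac{7886}{177} \approx 44.554$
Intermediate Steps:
$T = 6804$
$\frac{T - 14690}{t{\left(49,U{\left(-2,0 \right)} \right)} + K{\left(191,-101 \right)}} = \frac{6804 - 14690}{\left(0 - -2\right) - 179} = - \frac{7886}{\left(0 + 2\right) - 179} = - \frac{7886}{2 - 179} = - \frac{7886}{-177} = \left(-7886\right) \left(- \frac{1}{177}\right) = \frac{7886}{177}$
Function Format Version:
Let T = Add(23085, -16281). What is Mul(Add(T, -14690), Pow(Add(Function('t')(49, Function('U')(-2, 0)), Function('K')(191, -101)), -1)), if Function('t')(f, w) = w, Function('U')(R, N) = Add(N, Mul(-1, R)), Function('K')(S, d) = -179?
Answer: Rational(7886, 177) ≈ 44.554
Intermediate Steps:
T = 6804
Mul(Add(T, -14690), Pow(Add(Function('t')(49, Function('U')(-2, 0)), Function('K')(191, -101)), -1)) = Mul(Add(6804, -14690), Pow(Add(Add(0, Mul(-1, -2)), -179), -1)) = Mul(-7886, Pow(Add(Add(0, 2), -179), -1)) = Mul(-7886, Pow(Add(2, -179), -1)) = Mul(-7886, Pow(-177, -1)) = Mul(-7886, Rational(-1, 177)) = Rational(7886, 177)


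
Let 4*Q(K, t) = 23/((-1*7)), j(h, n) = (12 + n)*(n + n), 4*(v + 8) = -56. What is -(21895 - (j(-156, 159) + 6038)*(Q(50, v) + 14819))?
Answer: 6266632271/7 ≈ 8.9523e+8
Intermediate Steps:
v = -22 (v = -8 + (1/4)*(-56) = -8 - 14 = -22)
j(h, n) = 2*n*(12 + n) (j(h, n) = (12 + n)*(2*n) = 2*n*(12 + n))
Q(K, t) = -23/28 (Q(K, t) = (23/((-1*7)))/4 = (23/(-7))/4 = (23*(-1/7))/4 = (1/4)*(-23/7) = -23/28)
-(21895 - (j(-156, 159) + 6038)*(Q(50, v) + 14819)) = -(21895 - (2*159*(12 + 159) + 6038)*(-23/28 + 14819)) = -(21895 - (2*159*171 + 6038)*414909/28) = -(21895 - (54378 + 6038)*414909/28) = -(21895 - 60416*414909/28) = -(21895 - 1*6266785536/7) = -(21895 - 6266785536/7) = -1*(-6266632271/7) = 6266632271/7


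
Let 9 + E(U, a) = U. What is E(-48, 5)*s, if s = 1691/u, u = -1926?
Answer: 32129/642 ≈ 50.045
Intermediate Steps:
E(U, a) = -9 + U
s = -1691/1926 (s = 1691/(-1926) = 1691*(-1/1926) = -1691/1926 ≈ -0.87799)
E(-48, 5)*s = (-9 - 48)*(-1691/1926) = -57*(-1691/1926) = 32129/642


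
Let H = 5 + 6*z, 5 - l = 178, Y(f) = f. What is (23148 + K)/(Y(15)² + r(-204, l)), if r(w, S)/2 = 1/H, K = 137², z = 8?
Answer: 2221601/11927 ≈ 186.27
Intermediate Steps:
l = -173 (l = 5 - 1*178 = 5 - 178 = -173)
K = 18769
H = 53 (H = 5 + 6*8 = 5 + 48 = 53)
r(w, S) = 2/53
(23148 + K)/(Y(15)² + r(-204, l)) = (23148 + 18769)/(15² + 2/53) = 41917/(225 + 2/53) = 41917/(11927/53) = 41917*(53/11927) = 2221601/11927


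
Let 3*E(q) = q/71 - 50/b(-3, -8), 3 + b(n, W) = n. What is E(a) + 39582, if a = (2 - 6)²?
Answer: 25294721/639 ≈ 39585.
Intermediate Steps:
a = 16 (a = (-4)² = 16)
b(n, W) = -3 + n
E(q) = 25/9 + q/213 (E(q) = (q/71 - 50/(-3 - 3))/3 = (q*(1/71) - 50/(-6))/3 = (q/71 - 50*(-⅙))/3 = (q/71 + 25/3)/3 = (25/3 + q/71)/3 = 25/9 + q/213)
E(a) + 39582 = (25/9 + (1/213)*16) + 39582 = (25/9 + 16/213) + 39582 = 1823/639 + 39582 = 25294721/639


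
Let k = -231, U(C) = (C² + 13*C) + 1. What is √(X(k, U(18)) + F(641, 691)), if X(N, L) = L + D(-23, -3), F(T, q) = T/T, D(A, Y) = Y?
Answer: √557 ≈ 23.601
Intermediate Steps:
U(C) = 1 + C² + 13*C
F(T, q) = 1
X(N, L) = -3 + L (X(N, L) = L - 3 = -3 + L)
√(X(k, U(18)) + F(641, 691)) = √((-3 + (1 + 18² + 13*18)) + 1) = √((-3 + (1 + 324 + 234)) + 1) = √((-3 + 559) + 1) = √(556 + 1) = √557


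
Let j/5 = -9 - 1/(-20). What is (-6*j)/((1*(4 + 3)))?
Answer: 537/14 ≈ 38.357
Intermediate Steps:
j = -179/4 (j = 5*(-9 - 1/(-20)) = 5*(-9 - 1*(-1/20)) = 5*(-9 + 1/20) = 5*(-179/20) = -179/4 ≈ -44.750)
(-6*j)/((1*(4 + 3))) = (-6*(-179/4))/((1*(4 + 3))) = 537/(2*((1*7))) = (537/2)/7 = (537/2)*(⅐) = 537/14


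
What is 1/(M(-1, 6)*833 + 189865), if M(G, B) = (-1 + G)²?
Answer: 1/193197 ≈ 5.1761e-6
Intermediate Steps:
1/(M(-1, 6)*833 + 189865) = 1/((-1 - 1)²*833 + 189865) = 1/((-2)²*833 + 189865) = 1/(4*833 + 189865) = 1/(3332 + 189865) = 1/193197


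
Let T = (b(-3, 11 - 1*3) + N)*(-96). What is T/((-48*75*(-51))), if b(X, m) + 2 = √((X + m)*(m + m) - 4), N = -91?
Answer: 62/1275 - 4*√19/3825 ≈ 0.044069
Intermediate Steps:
b(X, m) = -2 + √(-4 + 2*m*(X + m)) (b(X, m) = -2 + √((X + m)*(m + m) - 4) = -2 + √((X + m)*(2*m) - 4) = -2 + √(2*m*(X + m) - 4) = -2 + √(-4 + 2*m*(X + m)))
T = 8928 - 192*√19 (T = ((-2 + √(-4 + 2*(11 - 1*3)² + 2*(-3)*(11 - 1*3))) - 91)*(-96) = ((-2 + √(-4 + 2*(11 - 3)² + 2*(-3)*(11 - 3))) - 91)*(-96) = ((-2 + √(-4 + 2*8² + 2*(-3)*8)) - 91)*(-96) = ((-2 + √(-4 + 2*64 - 48)) - 91)*(-96) = ((-2 + √(-4 + 128 - 48)) - 91)*(-96) = ((-2 + √76) - 91)*(-96) = ((-2 + 2*√19) - 91)*(-96) = (-93 + 2*√19)*(-96) = 8928 - 192*√19 ≈ 8091.1)
T/((-48*75*(-51))) = (8928 - 192*√19)/((-48*75*(-51))) = (8928 - 192*√19)/((-3600*(-51))) = (8928 - 192*√19)/183600 = (8928 - 192*√19)*(1/183600) = 62/1275 - 4*√19/3825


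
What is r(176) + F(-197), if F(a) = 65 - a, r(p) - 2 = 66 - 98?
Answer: 232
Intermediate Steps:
r(p) = -30 (r(p) = 2 + (66 - 98) = 2 - 32 = -30)
r(176) + F(-197) = -30 + (65 - 1*(-197)) = -30 + (65 + 197) = -30 + 262 = 232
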